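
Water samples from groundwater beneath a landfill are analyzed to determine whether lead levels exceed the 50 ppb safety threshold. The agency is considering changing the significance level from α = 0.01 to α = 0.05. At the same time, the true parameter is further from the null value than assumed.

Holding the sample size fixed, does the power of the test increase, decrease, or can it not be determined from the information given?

It increases.

A larger α widens the rejection region, so when the alternative is true more outcomes lead to rejection — failing to reject becomes less likely. A larger true effect moves the Ha sampling distribution further from the H₀ critical value, making rejection more likely when Ha is true. Both changes push β in the same direction.
Since power = 1 − β and β decreases, power increases.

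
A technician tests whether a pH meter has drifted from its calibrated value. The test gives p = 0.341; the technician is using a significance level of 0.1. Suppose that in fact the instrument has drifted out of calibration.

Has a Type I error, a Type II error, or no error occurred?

Type II error

The conventional null hypothesis is that the instrument is correctly calibrated.
Since p = 0.341 ≥ α = 0.1, H₀ is not rejected.
H₀ is false (actually the instrument has drifted out of calibration).
Failing to reject a false H₀ is a Type II error.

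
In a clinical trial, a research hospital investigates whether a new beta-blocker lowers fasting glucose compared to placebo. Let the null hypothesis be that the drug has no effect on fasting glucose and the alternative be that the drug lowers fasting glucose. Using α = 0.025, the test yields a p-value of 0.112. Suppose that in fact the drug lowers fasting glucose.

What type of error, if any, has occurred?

Since p = 0.112 ≥ α = 0.025, H₀ is not rejected.
H₀ is false (actually the drug lowers fasting glucose).
Failing to reject a false H₀ is a Type II error.

Type II error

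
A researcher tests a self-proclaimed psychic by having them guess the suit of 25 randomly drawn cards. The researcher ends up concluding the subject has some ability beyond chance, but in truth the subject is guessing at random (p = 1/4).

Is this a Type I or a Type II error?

The null hypothesis here is that the subject is guessing at random (p = 1/4).
'Concluding the subject has some ability beyond chance' corresponds to rejecting H₀.
H₀ was rejected but H₀ is true — a Type I error (false positive).

Type I error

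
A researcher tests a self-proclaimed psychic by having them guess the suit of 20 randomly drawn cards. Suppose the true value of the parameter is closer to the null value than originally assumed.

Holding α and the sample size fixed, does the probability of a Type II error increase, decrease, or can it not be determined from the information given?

A smaller true effect puts the Ha sampling distribution closer to H₀, so more of it falls in the non-rejection region.

It increases.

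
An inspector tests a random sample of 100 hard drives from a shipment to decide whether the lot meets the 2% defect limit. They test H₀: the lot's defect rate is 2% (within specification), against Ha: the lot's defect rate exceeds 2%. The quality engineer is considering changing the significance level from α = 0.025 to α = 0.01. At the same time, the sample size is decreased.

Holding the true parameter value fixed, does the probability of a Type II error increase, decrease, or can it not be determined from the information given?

A smaller α moves the rejection region further into the tail. With the alternative true, more outcomes now fall outside the rejection region, so failing to reject becomes more likely. A smaller sample increases the standard error, so the sampling distributions under H₀ and Ha overlap more. Both changes push β in the same direction.

It increases.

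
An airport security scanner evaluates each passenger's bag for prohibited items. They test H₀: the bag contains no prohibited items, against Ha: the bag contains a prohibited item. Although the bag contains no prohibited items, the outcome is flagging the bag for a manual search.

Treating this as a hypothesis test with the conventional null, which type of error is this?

Type I error

'Flagging the bag for a manual search' corresponds to rejecting H₀.
H₀ was rejected but H₀ is true — a Type I error (false positive).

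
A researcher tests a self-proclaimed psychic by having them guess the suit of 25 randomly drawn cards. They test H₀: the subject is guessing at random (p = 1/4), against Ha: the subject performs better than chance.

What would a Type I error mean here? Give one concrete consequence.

A Type I error would mean concluding that the subject performs better than chance when in fact the subject is guessing at random (p = 1/4). Consequence: a lucky guesser is credited with psychic ability.

A Type I error is rejecting H₀ when H₀ is true.
Here that means concluding the subject has some ability beyond chance when actually the subject is guessing at random (p = 1/4).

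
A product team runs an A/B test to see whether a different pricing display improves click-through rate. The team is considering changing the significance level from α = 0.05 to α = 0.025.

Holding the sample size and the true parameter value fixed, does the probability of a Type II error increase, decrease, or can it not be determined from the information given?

It increases.

A smaller α moves the rejection region further into the tail. With the alternative true, more outcomes now fall outside the rejection region, so failing to reject becomes more likely.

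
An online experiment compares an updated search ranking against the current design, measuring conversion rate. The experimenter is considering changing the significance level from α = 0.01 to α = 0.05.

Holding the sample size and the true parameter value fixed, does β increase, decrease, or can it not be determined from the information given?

It decreases.

A larger α widens the rejection region, so when the alternative is true more outcomes lead to rejection — failing to reject becomes less likely.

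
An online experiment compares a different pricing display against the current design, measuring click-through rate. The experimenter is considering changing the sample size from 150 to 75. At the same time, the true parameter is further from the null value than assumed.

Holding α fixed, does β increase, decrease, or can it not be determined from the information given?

Cannot be determined from the information given.

The first change alone would make β increase; the second alone would make β decrease. Which effect dominates depends on the magnitudes, which are not given.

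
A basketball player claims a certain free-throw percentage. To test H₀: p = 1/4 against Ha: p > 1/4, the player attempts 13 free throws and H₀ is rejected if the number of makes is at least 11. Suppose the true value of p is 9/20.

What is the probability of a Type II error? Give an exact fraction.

40790448134932573/40960000000000000

Under the alternative p = 9/20, X ~ Binomial(13, 9/20); β is the probability the test does not reject, P(X < 11).
Adding the binomial probabilities P(X=0)+…+P(X=10) at p = 9/20 gives 40790448134932573/40960000000000000.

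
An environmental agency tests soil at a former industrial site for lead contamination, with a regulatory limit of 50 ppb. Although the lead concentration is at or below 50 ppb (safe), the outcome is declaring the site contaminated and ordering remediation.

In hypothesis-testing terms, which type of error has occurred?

The null hypothesis here is that the lead concentration is at or below 50 ppb (safe).
'Declaring the site contaminated and ordering remediation' corresponds to rejecting H₀.
H₀ was rejected but H₀ is true — a Type I error (false positive).

Type I error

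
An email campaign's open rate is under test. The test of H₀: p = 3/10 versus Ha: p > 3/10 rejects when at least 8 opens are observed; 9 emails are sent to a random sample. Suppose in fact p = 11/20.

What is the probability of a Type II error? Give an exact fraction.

β = P(fail to reject H₀ | Ha true) = P(X ≤ 7 | p = 11/20), X ~ Binomial(9, 11/20).
Summing C(9,j)·(11/20)^j·(9/20)^{9-j} for j = 0..7 gives 123069745737/128000000000.

123069745737/128000000000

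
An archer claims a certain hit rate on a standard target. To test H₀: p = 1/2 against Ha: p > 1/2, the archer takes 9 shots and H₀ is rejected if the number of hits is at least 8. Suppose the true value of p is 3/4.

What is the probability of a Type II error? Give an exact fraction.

45853/65536

A Type II error is failing to reject when Ha holds: with p = 3/4, β = P(X ≤ 7).
Equivalently, β = 1 − P(X ≥ 8) = 45853/65536.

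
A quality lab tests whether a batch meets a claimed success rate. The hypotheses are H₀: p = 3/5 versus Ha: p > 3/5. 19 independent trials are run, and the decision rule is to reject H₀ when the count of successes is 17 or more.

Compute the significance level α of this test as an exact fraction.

α = P(reject H₀ | H₀ true) = P(X ≥ 17 | p = 3/5), with X ~ Binomial(19, 3/5).
P(X ≥ 17) = Σ_{j=17}^{19} C(19,j)·(3/5)^j·(2/5)^{19-j} = 104216111541/19073486328125.

104216111541/19073486328125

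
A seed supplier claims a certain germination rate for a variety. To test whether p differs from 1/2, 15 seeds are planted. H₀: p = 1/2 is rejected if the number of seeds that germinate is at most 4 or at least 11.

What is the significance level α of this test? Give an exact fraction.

Under H₀, X ~ Binomial(15, 1/2); α is the probability of landing in either tail, P(X ≤ 4) + P(X ≥ 11).
Each tail has probability (1 + 15 + 105 + 455 + 1365)/32768; doubling gives α = 3882/32768 = 1941/16384.

1941/16384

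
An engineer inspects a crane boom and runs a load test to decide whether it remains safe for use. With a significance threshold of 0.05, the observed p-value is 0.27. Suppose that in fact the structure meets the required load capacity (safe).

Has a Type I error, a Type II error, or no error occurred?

No error — this is a correct decision.

The conventional null hypothesis is that the structure meets the required load capacity (safe).
Since p = 0.27 ≥ α = 0.05, H₀ is not rejected.
H₀ is true (actually the structure meets the required load capacity (safe)).
The decision matches the true state — no error.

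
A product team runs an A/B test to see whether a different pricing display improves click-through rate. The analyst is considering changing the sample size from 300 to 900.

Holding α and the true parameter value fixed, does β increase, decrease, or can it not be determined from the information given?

It decreases.

Increasing n separates the H₀ and Ha sampling distributions, so under Ha fewer outcomes land in the acceptance region.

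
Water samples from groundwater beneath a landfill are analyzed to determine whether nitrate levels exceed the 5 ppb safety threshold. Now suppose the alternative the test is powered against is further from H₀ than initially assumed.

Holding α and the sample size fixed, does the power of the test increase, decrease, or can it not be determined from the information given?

The further the true parameter sits from the null value, the more of the Ha sampling distribution falls in the rejection region.
Since power = 1 − β and β decreases, power increases.

It increases.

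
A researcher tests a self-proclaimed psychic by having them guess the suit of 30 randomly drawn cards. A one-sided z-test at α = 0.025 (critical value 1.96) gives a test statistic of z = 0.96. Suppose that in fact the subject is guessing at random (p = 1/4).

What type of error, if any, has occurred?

No error (correct decision).

The conventional null hypothesis is that the subject is guessing at random (p = 1/4).
Since z = 0.96 ≤ z* = 1.96, H₀ is not rejected.
H₀ is true (actually the subject is guessing at random (p = 1/4)).
The decision matches the true state — no error.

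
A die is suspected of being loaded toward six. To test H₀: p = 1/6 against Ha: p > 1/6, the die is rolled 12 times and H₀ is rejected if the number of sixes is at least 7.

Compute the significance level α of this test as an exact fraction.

Under H₀, K ~ Binomial(12, 1/6), and α = P(K ≥ 7).
P(K ≥ 7) = Σ_{j=7}^{12} C(12,j)·(1/6)^j·(5/6)^{12-j} = 468931/362797056.

468931/362797056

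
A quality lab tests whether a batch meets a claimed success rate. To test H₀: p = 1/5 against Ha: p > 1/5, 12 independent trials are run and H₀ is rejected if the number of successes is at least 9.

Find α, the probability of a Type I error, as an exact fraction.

3037/48828125

The Type I error probability is α = P(X ≥ 9) computed under H₀, where X ~ Binomial(12, 1/5).
Adding the binomial terms for j = 9 through 12 with p = 1/5 yields 3037/48828125.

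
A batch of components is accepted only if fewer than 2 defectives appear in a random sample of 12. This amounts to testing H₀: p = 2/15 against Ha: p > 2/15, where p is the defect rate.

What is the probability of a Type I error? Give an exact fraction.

Under H₀, Y ~ Binomial(12, 2/15); the Type I error rate is P(Y ≥ 2).
α = 1 − P(Y ≤ 1) = 1 − 66309934579369/129746337890625 = 63436403311256/129746337890625.

63436403311256/129746337890625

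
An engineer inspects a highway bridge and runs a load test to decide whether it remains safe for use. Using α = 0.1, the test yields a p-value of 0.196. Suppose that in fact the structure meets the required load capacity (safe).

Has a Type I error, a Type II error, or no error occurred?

The conventional null hypothesis is that the structure meets the required load capacity (safe).
Since p = 0.196 ≥ α = 0.1, H₀ is not rejected.
H₀ is true (actually the structure meets the required load capacity (safe)).
The decision matches the true state — no error.

No error (correct decision).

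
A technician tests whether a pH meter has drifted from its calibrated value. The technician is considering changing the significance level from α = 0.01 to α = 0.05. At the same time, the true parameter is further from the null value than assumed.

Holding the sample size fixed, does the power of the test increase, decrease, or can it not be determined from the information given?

With a larger α the critical value moves toward the center, so more of the Ha sampling distribution lies in the rejection region. The further the true parameter sits from the null value, the more of the Ha sampling distribution falls in the rejection region. Both changes push β in the same direction.
Since power = 1 − β and β decreases, power increases.

It increases.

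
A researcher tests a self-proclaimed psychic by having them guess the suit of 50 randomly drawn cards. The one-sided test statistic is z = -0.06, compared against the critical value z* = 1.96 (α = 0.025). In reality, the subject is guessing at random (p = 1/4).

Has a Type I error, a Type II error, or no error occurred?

No error (correct decision).

The conventional null hypothesis is that the subject is guessing at random (p = 1/4).
Since z = -0.06 ≤ z* = 1.96, H₀ is not rejected.
H₀ is true (actually the subject is guessing at random (p = 1/4)).
The decision matches the true state — no error.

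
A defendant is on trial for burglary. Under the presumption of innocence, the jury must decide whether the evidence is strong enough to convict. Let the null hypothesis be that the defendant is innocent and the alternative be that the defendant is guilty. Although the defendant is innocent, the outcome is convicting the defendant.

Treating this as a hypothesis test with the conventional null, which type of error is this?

'Convicting the defendant' corresponds to rejecting H₀.
H₀ was rejected but H₀ is true — a Type I error (false positive).

Type I error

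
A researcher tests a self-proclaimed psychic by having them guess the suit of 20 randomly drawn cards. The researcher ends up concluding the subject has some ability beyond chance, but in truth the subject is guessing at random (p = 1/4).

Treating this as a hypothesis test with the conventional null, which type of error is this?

Type I error

The null hypothesis here is that the subject is guessing at random (p = 1/4).
'Concluding the subject has some ability beyond chance' corresponds to rejecting H₀.
H₀ was rejected but H₀ is true — a Type I error (false positive).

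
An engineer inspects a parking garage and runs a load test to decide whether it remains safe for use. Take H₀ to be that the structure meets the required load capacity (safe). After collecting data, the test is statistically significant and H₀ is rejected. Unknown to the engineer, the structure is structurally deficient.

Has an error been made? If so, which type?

Neither — the decision is correct.

The test rejected a false H₀ — the decision matches the true state.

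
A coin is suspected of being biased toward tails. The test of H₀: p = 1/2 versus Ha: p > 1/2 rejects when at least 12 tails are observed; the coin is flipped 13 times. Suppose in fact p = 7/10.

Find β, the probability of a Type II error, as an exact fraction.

4681650394377/5000000000000

Under the alternative p = 7/10, K ~ Binomial(13, 7/10); β is the probability the test does not reject, P(K < 12).
Summing C(13,j)·(7/10)^j·(3/10)^{13-j} for j = 0..11 gives 4681650394377/5000000000000.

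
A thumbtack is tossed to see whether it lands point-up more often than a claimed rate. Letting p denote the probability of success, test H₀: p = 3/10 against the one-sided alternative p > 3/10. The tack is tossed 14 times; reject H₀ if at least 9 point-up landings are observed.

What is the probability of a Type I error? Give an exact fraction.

Under H₀, X ~ Binomial(14, 3/10), and α = P(X ≥ 9).
Summing C(14,j)(3/10)^j(7/10)^{14−j} for j = 9,…,14 gives 828852291297/100000000000000.

828852291297/100000000000000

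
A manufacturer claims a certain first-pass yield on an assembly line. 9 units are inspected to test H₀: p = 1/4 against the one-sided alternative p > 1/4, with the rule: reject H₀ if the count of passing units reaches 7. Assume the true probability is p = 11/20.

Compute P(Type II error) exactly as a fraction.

β = P(fail to reject H₀ | Ha true) = P(Y ≤ 6 | p = 11/20), Y ~ Binomial(9, 11/20).
Adding the binomial probabilities P(Y=0)+…+P(Y=6) at p = 11/20 gives 54431799039/64000000000.

54431799039/64000000000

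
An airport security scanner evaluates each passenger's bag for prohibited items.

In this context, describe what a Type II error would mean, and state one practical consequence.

A Type II error would mean concluding that the bag contains no prohibited items (or at least failing to establish that the bag contains a prohibited item) when in fact the bag contains a prohibited item. Consequence: a prohibited item passes through security undetected.

With the conventional null hypothesis that the bag contains no prohibited items:
A Type II error is failing to reject H₀ when H₀ is false.
Here that means letting the bag through when actually the bag contains a prohibited item.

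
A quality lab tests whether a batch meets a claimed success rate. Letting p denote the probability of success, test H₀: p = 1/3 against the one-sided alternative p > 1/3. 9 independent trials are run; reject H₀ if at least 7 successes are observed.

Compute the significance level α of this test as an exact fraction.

163/19683

The Type I error probability is α = P(K ≥ 7) computed under H₀, where K ~ Binomial(9, 1/3).
Summing C(9,j)(1/3)^j(2/3)^{9−j} for j = 7,…,9 gives 163/19683.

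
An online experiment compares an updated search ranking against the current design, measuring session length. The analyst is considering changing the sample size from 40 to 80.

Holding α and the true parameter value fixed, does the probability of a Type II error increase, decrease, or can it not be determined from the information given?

A larger sample reduces the standard error, pulling the sampling distribution under Ha further from the non-rejection region.

It decreases.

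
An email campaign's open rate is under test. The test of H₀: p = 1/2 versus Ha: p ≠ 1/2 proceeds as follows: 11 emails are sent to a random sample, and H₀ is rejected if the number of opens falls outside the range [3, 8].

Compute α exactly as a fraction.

Under H₀, K ~ Binomial(11, 1/2); α is the probability of landing in either tail, P(K ≤ 2) + P(K ≥ 9).
The two tails are symmetric, so α = 2·(1 + 11 + 55)/2^11 = 134/2048 = 67/1024.

67/1024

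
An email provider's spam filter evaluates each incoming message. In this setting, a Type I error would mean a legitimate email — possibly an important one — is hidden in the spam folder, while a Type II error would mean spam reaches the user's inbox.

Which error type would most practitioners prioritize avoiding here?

The Type I consequence (a legitimate email — possibly an important one — is hidden in the spam folder) is more severe than the Type II consequence (spam reaches the user's inbox).

Type I error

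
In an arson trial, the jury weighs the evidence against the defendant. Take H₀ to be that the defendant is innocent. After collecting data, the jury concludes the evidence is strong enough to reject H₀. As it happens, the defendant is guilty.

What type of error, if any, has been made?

No error — this is a correct decision.

The test rejected a false H₀ — the decision matches the true state.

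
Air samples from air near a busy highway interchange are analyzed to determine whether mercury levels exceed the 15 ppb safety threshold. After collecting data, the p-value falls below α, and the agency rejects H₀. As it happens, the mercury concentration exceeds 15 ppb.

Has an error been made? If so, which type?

The conventional null hypothesis here is that the mercury concentration is at or below 15 ppb (safe).
The test rejected a false H₀ — the decision matches the true state.

No error — this is a correct decision.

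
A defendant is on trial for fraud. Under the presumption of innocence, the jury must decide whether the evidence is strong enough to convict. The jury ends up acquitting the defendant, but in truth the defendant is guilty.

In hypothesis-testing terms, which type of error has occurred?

Type II error

The null hypothesis here is that the defendant is innocent.
'Acquitting the defendant' corresponds to failing to reject H₀.
H₀ was not rejected but H₀ is false — a Type II error (false negative).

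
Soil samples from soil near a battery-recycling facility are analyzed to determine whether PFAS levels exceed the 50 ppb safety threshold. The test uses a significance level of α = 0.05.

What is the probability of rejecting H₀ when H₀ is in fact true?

The significance level α is, by definition, the probability of a Type I error — P(reject H₀ | H₀ true).

0.05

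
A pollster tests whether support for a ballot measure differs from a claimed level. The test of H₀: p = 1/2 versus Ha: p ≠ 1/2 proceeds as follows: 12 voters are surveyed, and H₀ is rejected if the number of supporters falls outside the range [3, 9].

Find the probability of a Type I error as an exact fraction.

79/2048

Under H₀, K ~ Binomial(12, 1/2); α is the probability of landing in either tail, P(K ≤ 2) + P(K ≥ 10).
By symmetry, α = 2·P(K ≤ 2) = 2·(1 + 12 + 66)/4096 = 158/4096 = 79/2048.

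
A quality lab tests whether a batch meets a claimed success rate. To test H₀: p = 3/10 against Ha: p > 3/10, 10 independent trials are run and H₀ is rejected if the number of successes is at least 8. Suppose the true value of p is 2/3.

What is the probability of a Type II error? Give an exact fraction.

13795/19683

Under the alternative p = 2/3, X ~ Binomial(10, 2/3); β is the probability the test does not reject, P(X < 8).
Adding the binomial probabilities P(X=0)+…+P(X=7) at p = 2/3 gives 13795/19683.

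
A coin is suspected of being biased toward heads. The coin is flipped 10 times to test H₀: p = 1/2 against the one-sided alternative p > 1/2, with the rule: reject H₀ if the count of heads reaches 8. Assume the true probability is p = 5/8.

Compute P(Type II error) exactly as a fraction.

211794831/268435456

A Type II error is failing to reject when Ha holds: with p = 5/8, β = P(X ≤ 7).
Equivalently, β = 1 − P(X ≥ 8) = 211794831/268435456.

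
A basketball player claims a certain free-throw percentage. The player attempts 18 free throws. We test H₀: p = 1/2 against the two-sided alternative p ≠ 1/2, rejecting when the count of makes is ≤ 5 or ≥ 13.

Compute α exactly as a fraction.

α = P(Y ≤ 5 or Y ≥ 13 | p = 1/2), Y ~ Binomial(18, 1/2).
Each tail has probability (1 + 18 + 153 + 816 + 3060 + 8568)/262144; doubling gives α = 25232/262144 = 1577/16384.

1577/16384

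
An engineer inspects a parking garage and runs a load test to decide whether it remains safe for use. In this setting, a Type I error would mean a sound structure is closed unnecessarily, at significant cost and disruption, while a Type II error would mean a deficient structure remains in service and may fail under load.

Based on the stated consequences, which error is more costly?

Type II error

The Type II consequence (a deficient structure remains in service and may fail under load) is more severe than the Type I consequence (a sound structure is closed unnecessarily, at significant cost and disruption).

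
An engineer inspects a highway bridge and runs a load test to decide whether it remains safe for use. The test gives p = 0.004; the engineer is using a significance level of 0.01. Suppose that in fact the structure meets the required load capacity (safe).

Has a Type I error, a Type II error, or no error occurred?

The conventional null hypothesis is that the structure meets the required load capacity (safe).
Since p = 0.004 < α = 0.01, H₀ is rejected.
H₀ is true (actually the structure meets the required load capacity (safe)).
Rejecting a true H₀ is a Type I error.

Type I error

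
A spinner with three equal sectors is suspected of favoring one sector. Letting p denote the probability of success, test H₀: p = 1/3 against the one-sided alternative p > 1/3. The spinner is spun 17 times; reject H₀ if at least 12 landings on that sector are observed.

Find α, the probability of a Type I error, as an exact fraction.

α = P(reject H₀ | H₀ true) = P(S ≥ 12 | p = 1/3), with S ~ Binomial(17, 1/3).
Summing C(17,j)(1/3)^j(2/3)^{17−j} for j = 12,…,17 gives 80705/43046721.

80705/43046721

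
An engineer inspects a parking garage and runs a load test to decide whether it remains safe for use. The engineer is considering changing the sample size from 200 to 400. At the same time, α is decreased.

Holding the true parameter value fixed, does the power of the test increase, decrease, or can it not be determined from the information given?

Cannot be determined from the information given.

The first change alone would make β decrease; the second alone would make β increase. Which effect dominates depends on the magnitudes, which are not given.
Since power = 1 − β, the effect on power is likewise indeterminate.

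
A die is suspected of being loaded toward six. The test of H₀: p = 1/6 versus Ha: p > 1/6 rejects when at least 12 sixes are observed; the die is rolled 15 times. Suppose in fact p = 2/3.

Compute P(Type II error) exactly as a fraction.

Under the alternative p = 2/3, X ~ Binomial(15, 2/3); β is the probability the test does not reject, P(X < 12).
Summing C(15,j)·(2/3)^j·(1/3)^{15-j} for j = 0..11 gives 11346539/14348907.

11346539/14348907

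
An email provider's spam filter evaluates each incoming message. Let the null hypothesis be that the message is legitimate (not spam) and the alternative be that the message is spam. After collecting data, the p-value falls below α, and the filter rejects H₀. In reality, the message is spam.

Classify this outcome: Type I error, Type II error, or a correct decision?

No error (correct decision).

The test rejected a false H₀ — the decision matches the true state.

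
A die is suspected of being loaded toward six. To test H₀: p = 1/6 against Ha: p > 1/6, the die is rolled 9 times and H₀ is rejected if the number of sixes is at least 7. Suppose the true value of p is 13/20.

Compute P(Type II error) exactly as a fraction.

5301813769/8000000000

Under the alternative p = 13/20, Y ~ Binomial(9, 13/20); β is the probability the test does not reject, P(Y < 7).
Summing C(9,j)·(13/20)^j·(7/20)^{9-j} for j = 0..6 gives 5301813769/8000000000.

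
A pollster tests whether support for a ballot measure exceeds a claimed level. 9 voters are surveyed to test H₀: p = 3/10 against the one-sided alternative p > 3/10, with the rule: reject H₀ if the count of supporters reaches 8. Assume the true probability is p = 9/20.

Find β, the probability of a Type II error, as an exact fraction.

126837738533/128000000000

Under the alternative p = 9/20, X ~ Binomial(9, 9/20); β is the probability the test does not reject, P(X < 8).
Equivalently, β = 1 − P(X ≥ 8) = 126837738533/128000000000.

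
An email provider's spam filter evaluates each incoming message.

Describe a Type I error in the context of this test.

With the conventional null hypothesis that the message is legitimate (not spam):
A Type I error is rejecting H₀ when H₀ is true.
Here that means sending the message to the spam folder when actually the message is legitimate (not spam).

A Type I error would mean concluding that the message is spam when in fact the message is legitimate (not spam).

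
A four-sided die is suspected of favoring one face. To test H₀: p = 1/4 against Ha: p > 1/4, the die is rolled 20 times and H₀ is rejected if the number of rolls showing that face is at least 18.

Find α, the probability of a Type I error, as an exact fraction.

Under H₀, S ~ Binomial(20, 1/4), and α = P(S ≥ 18).
Adding the binomial terms for j = 18 through 20 with p = 1/4 yields 1771/1099511627776.

1771/1099511627776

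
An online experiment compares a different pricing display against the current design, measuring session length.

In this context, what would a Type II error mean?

A Type II error would mean concluding that the new design has no effect on session length (or at least failing to establish that the new design increases session length) when in fact the new design increases session length.

With the conventional null hypothesis that the new design has no effect on session length:
A Type II error is failing to reject H₀ when H₀ is false.
Here that means keeping the current design when actually the new design increases session length.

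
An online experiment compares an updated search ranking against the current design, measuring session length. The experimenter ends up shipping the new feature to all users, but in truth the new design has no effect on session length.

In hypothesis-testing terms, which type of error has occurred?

The null hypothesis here is that the new design has no effect on session length.
'Shipping the new feature to all users' corresponds to rejecting H₀.
H₀ was rejected but H₀ is true — a Type I error (false positive).

Type I error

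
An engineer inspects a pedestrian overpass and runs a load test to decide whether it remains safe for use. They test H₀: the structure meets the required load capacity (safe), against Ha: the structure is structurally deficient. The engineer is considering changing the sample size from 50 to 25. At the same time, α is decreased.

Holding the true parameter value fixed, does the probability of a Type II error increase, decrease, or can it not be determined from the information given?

It increases.

A smaller sample increases the standard error, so the sampling distributions under H₀ and Ha overlap more. A smaller α moves the rejection region further into the tail. With the alternative true, more outcomes now fall outside the rejection region, so failing to reject becomes more likely. Both changes push β in the same direction.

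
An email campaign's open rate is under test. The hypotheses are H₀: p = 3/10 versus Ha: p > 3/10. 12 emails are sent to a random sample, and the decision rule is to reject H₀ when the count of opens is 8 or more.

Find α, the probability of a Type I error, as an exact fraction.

α = P(reject H₀ | H₀ true) = P(K ≥ 8 | p = 3/10), with K ~ Binomial(12, 3/10).
Adding the binomial terms for j = 8 through 12 with p = 3/10 yields 948937113/100000000000.

948937113/100000000000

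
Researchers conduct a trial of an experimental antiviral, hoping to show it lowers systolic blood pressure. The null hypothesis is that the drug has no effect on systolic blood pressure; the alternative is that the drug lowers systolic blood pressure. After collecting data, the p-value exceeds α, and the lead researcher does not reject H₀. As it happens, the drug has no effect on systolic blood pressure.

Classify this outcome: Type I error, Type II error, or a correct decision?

The test retained a true H₀ — the decision matches the true state.

Neither — the decision is correct.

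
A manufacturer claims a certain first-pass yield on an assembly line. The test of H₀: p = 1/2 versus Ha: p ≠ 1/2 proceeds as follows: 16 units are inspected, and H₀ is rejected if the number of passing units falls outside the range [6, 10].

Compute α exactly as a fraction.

6885/32768

Under H₀, X ~ Binomial(16, 1/2); α is the probability of landing in either tail, P(X ≤ 5) + P(X ≥ 11).
Each tail has probability (1 + 16 + 120 + 560 + 1820 + 4368)/65536; doubling gives α = 13770/65536 = 6885/32768.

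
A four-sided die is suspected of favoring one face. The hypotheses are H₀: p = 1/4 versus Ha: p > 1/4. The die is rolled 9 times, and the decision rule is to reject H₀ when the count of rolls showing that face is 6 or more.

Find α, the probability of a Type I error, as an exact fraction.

The Type I error probability is α = P(Y ≥ 6) computed under H₀, where Y ~ Binomial(9, 1/4).
P(Y ≥ 6) = Σ_{j=6}^{9} C(9,j)·(1/4)^j·(3/4)^{9-j} = 655/65536.

655/65536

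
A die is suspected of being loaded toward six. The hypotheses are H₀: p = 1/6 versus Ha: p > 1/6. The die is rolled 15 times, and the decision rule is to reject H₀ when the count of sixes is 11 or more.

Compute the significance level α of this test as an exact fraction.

912701/470184984576

Under H₀, K ~ Binomial(15, 1/6), and α = P(K ≥ 11).
Adding the binomial terms for j = 11 through 15 with p = 1/6 yields 912701/470184984576.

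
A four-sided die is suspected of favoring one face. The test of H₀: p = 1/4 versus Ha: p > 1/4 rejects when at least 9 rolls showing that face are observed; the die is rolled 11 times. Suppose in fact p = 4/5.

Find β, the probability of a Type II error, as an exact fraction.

3736313/9765625

β = P(fail to reject H₀ | Ha true) = P(Y ≤ 8 | p = 4/5), Y ~ Binomial(11, 4/5).
Equivalently, β = 1 − P(Y ≥ 9) = 3736313/9765625.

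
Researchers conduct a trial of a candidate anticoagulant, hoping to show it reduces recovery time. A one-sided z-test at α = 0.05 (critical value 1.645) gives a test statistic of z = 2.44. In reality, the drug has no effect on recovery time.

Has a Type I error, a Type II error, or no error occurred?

The conventional null hypothesis is that the drug has no effect on recovery time.
Since z = 2.44 > z* = 1.645, H₀ is rejected.
H₀ is true (actually the drug has no effect on recovery time).
Rejecting a true H₀ is a Type I error.

Type I error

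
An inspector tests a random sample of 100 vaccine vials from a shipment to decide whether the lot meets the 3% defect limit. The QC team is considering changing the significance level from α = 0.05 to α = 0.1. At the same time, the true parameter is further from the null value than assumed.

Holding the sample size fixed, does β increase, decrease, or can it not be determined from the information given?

With a larger α the critical value moves toward the center, so more of the Ha sampling distribution lies in the rejection region. A larger true effect moves the Ha sampling distribution further from the H₀ critical value, making rejection more likely when Ha is true. Both changes push β in the same direction.

It decreases.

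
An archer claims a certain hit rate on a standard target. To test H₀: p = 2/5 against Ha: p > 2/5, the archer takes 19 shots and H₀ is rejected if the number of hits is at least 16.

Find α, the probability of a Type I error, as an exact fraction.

α = P(reject H₀ | H₀ true) = P(S ≥ 16 | p = 2/5), with S ~ Binomial(19, 2/5).
P(S ≥ 16) = Σ_{j=16}^{19} C(19,j)·(2/5)^j·(3/5)^{19-j} = 1931804672/19073486328125.

1931804672/19073486328125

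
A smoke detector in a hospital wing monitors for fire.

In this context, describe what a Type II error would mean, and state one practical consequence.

A Type II error would mean concluding that there is no fire (or at least failing to establish that there is a fire) when in fact there is a fire. Consequence: a real fire goes undetected.

With the conventional null hypothesis that there is no fire:
A Type II error is failing to reject H₀ when H₀ is false.
Here that means remaining silent when actually there is a fire.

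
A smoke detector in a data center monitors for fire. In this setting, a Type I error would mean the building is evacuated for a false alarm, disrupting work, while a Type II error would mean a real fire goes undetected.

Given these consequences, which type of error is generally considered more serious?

Type II error

The Type II consequence (a real fire goes undetected) is more severe than the Type I consequence (the building is evacuated for a false alarm, disrupting work).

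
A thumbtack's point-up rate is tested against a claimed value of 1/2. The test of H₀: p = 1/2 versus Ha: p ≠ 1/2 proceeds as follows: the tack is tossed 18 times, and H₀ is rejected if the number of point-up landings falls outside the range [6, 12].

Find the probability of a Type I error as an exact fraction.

1577/16384

The significance level is the null-hypothesis probability of the rejection region {≤5} ∪ {≥13}.
Each tail has probability (1 + 18 + 153 + 816 + 3060 + 8568)/262144; doubling gives α = 25232/262144 = 1577/16384.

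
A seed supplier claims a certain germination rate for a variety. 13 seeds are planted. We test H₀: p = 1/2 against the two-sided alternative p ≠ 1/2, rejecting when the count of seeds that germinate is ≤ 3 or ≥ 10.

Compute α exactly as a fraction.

189/2048

The significance level is the null-hypothesis probability of the rejection region {≤3} ∪ {≥10}.
Each tail has probability (1 + 13 + 78 + 286)/8192; doubling gives α = 756/8192 = 189/2048.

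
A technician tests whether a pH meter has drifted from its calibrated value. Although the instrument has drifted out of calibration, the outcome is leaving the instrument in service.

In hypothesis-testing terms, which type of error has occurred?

Type II error

The null hypothesis here is that the instrument is correctly calibrated.
'Leaving the instrument in service' corresponds to failing to reject H₀.
H₀ was not rejected but H₀ is false — a Type II error (false negative).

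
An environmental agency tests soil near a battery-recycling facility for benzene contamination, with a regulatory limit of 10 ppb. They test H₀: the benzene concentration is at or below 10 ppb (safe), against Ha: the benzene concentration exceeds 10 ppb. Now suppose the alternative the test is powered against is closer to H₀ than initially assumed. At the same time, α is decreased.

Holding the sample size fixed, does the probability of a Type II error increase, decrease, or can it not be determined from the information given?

It increases.

A smaller departure from H₀ means the test statistic under Ha is distributed closer to where it would be under H₀; rejection becomes less likely. A smaller α moves the rejection region further into the tail. With the alternative true, more outcomes now fall outside the rejection region, so failing to reject becomes more likely. Both changes push β in the same direction.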